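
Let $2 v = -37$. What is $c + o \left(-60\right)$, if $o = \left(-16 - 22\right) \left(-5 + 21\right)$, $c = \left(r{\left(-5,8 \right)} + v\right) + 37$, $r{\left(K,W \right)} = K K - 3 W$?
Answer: $\frac{72999}{2} \approx 36500.0$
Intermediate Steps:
$v = - \frac{37}{2}$ ($v = \frac{1}{2} \left(-37\right) = - \frac{37}{2} \approx -18.5$)
$r{\left(K,W \right)} = K^{2} - 3 W$
$c = \frac{39}{2}$ ($c = \left(\left(\left(-5\right)^{2} - 24\right) - \frac{37}{2}\right) + 37 = \left(\left(25 - 24\right) - \frac{37}{2}\right) + 37 = \left(1 - \frac{37}{2}\right) + 37 = - \frac{35}{2} + 37 = \frac{39}{2} \approx 19.5$)
$o = -608$ ($o = \left(-38\right) 16 = -608$)
$c + o \left(-60\right) = \frac{39}{2} - -36480 = \frac{39}{2} + 36480 = \frac{72999}{2}$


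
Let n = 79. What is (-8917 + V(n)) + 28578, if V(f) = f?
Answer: 19740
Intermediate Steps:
(-8917 + V(n)) + 28578 = (-8917 + 79) + 28578 = -8838 + 28578 = 19740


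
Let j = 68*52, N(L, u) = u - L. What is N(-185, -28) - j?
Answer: -3379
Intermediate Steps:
j = 3536
N(-185, -28) - j = (-28 - 1*(-185)) - 1*3536 = (-28 + 185) - 3536 = 157 - 3536 = -3379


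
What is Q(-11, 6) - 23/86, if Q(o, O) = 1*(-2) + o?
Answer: -1141/86 ≈ -13.267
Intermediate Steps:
Q(o, O) = -2 + o
Q(-11, 6) - 23/86 = (-2 - 11) - 23/86 = -13 - 23*1/86 = -13 - 23/86 = -1141/86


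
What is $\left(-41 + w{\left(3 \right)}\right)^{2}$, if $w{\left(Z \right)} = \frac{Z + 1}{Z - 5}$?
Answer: $1849$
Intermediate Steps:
$w{\left(Z \right)} = \frac{1 + Z}{-5 + Z}$
$\left(-41 + w{\left(3 \right)}\right)^{2} = \left(-41 + \frac{1 + 3}{-5 + 3}\right)^{2} = \left(-41 + \frac{1}{-2} \cdot 4\right)^{2} = \left(-41 - 2\right)^{2} = \left(-43\right)^{2} = 1849$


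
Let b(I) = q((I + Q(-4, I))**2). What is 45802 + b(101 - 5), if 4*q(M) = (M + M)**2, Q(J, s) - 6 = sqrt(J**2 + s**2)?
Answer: 769817210 + 32045952*sqrt(577) ≈ 1.5396e+9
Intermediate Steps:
Q(J, s) = 6 + sqrt(J**2 + s**2)
q(M) = M**2 (q(M) = (M + M)**2/4 = (2*M)**2/4 = (4*M**2)/4 = M**2)
b(I) = (6 + I + sqrt(16 + I**2))**4 (b(I) = ((I + (6 + sqrt((-4)**2 + I**2)))**2)**2 = ((I + (6 + sqrt(16 + I**2)))**2)**2 = ((6 + I + sqrt(16 + I**2))**2)**2 = (6 + I + sqrt(16 + I**2))**4)
45802 + b(101 - 5) = 45802 + (6 + (101 - 5) + sqrt(16 + (101 - 5)**2))**4 = 45802 + (6 + 96 + sqrt(16 + 96**2))**4 = 45802 + (6 + 96 + sqrt(16 + 9216))**4 = 45802 + (6 + 96 + sqrt(9232))**4 = 45802 + (6 + 96 + 4*sqrt(577))**4 = 45802 + (102 + 4*sqrt(577))**4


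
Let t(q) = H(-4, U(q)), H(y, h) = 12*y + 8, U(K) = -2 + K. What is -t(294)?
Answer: 40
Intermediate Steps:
H(y, h) = 8 + 12*y
t(q) = -40 (t(q) = 8 + 12*(-4) = 8 - 48 = -40)
-t(294) = -1*(-40) = 40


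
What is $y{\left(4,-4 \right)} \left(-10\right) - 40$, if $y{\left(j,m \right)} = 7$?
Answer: $-110$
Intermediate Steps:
$y{\left(4,-4 \right)} \left(-10\right) - 40 = 7 \left(-10\right) - 40 = -70 - 40 = -110$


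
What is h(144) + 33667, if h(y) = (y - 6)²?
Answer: 52711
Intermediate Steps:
h(y) = (-6 + y)²
h(144) + 33667 = (-6 + 144)² + 33667 = 138² + 33667 = 19044 + 33667 = 52711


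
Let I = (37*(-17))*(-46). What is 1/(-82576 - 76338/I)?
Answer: -14467/1194665161 ≈ -1.2110e-5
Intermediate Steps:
I = 28934 (I = -629*(-46) = 28934)
1/(-82576 - 76338/I) = 1/(-82576 - 76338/28934) = 1/(-82576 - 76338*1/28934) = 1/(-82576 - 38169/14467) = 1/(-1194665161/14467) = -14467/1194665161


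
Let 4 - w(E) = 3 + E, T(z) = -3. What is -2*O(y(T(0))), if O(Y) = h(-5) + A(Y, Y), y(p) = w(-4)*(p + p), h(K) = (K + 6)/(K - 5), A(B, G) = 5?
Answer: -49/5 ≈ -9.8000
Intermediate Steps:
w(E) = 1 - E (w(E) = 4 - (3 + E) = 4 + (-3 - E) = 1 - E)
h(K) = (6 + K)/(-5 + K)
y(p) = 10*p (y(p) = (1 - 1*(-4))*(p + p) = (1 + 4)*(2*p) = 5*(2*p) = 10*p)
O(Y) = 49/10 (O(Y) = (6 - 5)/(-5 - 5) + 5 = 1/(-10) + 5 = -1/10*1 + 5 = -1/10 + 5 = 49/10)
-2*O(y(T(0))) = -2*49/10 = -49/5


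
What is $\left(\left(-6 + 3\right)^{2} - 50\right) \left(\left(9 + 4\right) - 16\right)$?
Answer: $123$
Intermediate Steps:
$\left(\left(-6 + 3\right)^{2} - 50\right) \left(\left(9 + 4\right) - 16\right) = \left(\left(-3\right)^{2} - 50\right) \left(13 - 16\right) = \left(9 - 50\right) \left(-3\right) = \left(-41\right) \left(-3\right) = 123$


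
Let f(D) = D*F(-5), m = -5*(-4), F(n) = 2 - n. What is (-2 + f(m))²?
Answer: 19044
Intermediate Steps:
m = 20
f(D) = 7*D (f(D) = D*(2 - 1*(-5)) = D*(2 + 5) = D*7 = 7*D)
(-2 + f(m))² = (-2 + 7*20)² = (-2 + 140)² = 138² = 19044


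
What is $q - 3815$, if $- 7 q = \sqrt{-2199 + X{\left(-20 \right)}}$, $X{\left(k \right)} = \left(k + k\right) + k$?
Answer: $-3815 - \frac{3 i \sqrt{251}}{7} \approx -3815.0 - 6.7898 i$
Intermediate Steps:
$X{\left(k \right)} = 3 k$ ($X{\left(k \right)} = 2 k + k = 3 k$)
$q = - \frac{3 i \sqrt{251}}{7}$ ($q = - \frac{\sqrt{-2199 + 3 \left(-20\right)}}{7} = - \frac{\sqrt{-2199 - 60}}{7} = - \frac{\sqrt{-2259}}{7} = - \frac{3 i \sqrt{251}}{7} \approx - 6.7898 i$)
$q - 3815 = - \frac{3 i \sqrt{251}}{7} - 3815 = -3815 - \frac{3 i \sqrt{251}}{7}$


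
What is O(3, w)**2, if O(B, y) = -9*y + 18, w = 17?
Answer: 18225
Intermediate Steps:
O(B, y) = 18 - 9*y
O(3, w)**2 = (18 - 9*17)**2 = (18 - 153)**2 = (-135)**2 = 18225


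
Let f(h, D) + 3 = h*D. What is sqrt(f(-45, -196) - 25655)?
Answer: I*sqrt(16838) ≈ 129.76*I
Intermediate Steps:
f(h, D) = -3 + D*h (f(h, D) = -3 + h*D = -3 + D*h)
sqrt(f(-45, -196) - 25655) = sqrt((-3 - 196*(-45)) - 25655) = sqrt((-3 + 8820) - 25655) = sqrt(8817 - 25655) = sqrt(-16838) = I*sqrt(16838)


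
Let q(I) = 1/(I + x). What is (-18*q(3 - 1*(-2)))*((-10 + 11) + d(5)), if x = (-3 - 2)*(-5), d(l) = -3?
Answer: 6/5 ≈ 1.2000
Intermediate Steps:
x = 25 (x = -5*(-5) = 25)
q(I) = 1/(25 + I) (q(I) = 1/(I + 25) = 1/(25 + I))
(-18*q(3 - 1*(-2)))*((-10 + 11) + d(5)) = (-18/(25 + (3 - 1*(-2))))*((-10 + 11) - 3) = (-18/(25 + (3 + 2)))*(1 - 3) = -18/(25 + 5)*(-2) = -18/30*(-2) = -18*1/30*(-2) = -3/5*(-2) = 6/5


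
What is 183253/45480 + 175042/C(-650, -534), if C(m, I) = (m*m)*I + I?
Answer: 6889460423657/1710165747720 ≈ 4.0285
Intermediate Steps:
C(m, I) = I + I*m² (C(m, I) = m²*I + I = I*m² + I = I + I*m²)
183253/45480 + 175042/C(-650, -534) = 183253/45480 + 175042/((-534*(1 + (-650)²))) = 183253*(1/45480) + 175042/((-534*(1 + 422500))) = 183253/45480 + 175042/((-534*422501)) = 183253/45480 + 175042/(-225615534) = 183253/45480 + 175042*(-1/225615534) = 183253/45480 - 87521/112807767 = 6889460423657/1710165747720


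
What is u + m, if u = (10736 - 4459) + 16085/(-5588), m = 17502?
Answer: 132860967/5588 ≈ 23776.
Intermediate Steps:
u = 35059791/5588 (u = 6277 + 16085*(-1/5588) = 6277 - 16085/5588 = 35059791/5588 ≈ 6274.1)
u + m = 35059791/5588 + 17502 = 132860967/5588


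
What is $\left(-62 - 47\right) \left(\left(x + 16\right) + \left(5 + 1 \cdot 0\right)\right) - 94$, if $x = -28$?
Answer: $669$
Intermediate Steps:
$\left(-62 - 47\right) \left(\left(x + 16\right) + \left(5 + 1 \cdot 0\right)\right) - 94 = \left(-62 - 47\right) \left(\left(-28 + 16\right) + \left(5 + 1 \cdot 0\right)\right) - 94 = - 109 \left(-12 + \left(5 + 0\right)\right) - 94 = - 109 \left(-12 + 5\right) - 94 = \left(-109\right) \left(-7\right) - 94 = 763 - 94 = 669$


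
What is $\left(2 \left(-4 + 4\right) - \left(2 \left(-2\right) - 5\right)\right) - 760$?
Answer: $-751$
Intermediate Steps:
$\left(2 \left(-4 + 4\right) - \left(2 \left(-2\right) - 5\right)\right) - 760 = \left(2 \cdot 0 - \left(-4 - 5\right)\right) - 760 = \left(0 - -9\right) - 760 = \left(0 + 9\right) - 760 = 9 - 760 = -751$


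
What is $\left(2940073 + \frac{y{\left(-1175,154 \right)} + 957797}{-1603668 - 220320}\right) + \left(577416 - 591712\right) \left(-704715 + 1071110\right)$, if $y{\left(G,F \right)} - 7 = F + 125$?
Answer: $- \frac{3182885111123973}{607996} \approx -5.235 \cdot 10^{9}$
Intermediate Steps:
$y{\left(G,F \right)} = 132 + F$ ($y{\left(G,F \right)} = 7 + \left(F + 125\right) = 7 + \left(125 + F\right) = 132 + F$)
$\left(2940073 + \frac{y{\left(-1175,154 \right)} + 957797}{-1603668 - 220320}\right) + \left(577416 - 591712\right) \left(-704715 + 1071110\right) = \left(2940073 + \frac{\left(132 + 154\right) + 957797}{-1603668 - 220320}\right) + \left(577416 - 591712\right) \left(-704715 + 1071110\right) = \left(2940073 + \frac{286 + 957797}{-1823988}\right) - 5237982920 = \left(2940073 + 958083 \left(- \frac{1}{1823988}\right)\right) - 5237982920 = \left(2940073 - \frac{319361}{607996}\right) - 5237982920 = \frac{1787552304347}{607996} - 5237982920 = - \frac{3182885111123973}{607996}$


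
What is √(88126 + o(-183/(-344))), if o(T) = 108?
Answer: √88234 ≈ 297.04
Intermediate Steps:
√(88126 + o(-183/(-344))) = √(88126 + 108) = √88234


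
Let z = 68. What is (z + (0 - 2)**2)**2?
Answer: 5184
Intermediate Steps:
(z + (0 - 2)**2)**2 = (68 + (0 - 2)**2)**2 = (68 + (-2)**2)**2 = (68 + 4)**2 = 72**2 = 5184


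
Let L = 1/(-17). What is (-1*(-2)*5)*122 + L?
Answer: 20739/17 ≈ 1219.9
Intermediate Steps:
L = -1/17 ≈ -0.058824
(-1*(-2)*5)*122 + L = (-1*(-2)*5)*122 - 1/17 = (2*5)*122 - 1/17 = 10*122 - 1/17 = 1220 - 1/17 = 20739/17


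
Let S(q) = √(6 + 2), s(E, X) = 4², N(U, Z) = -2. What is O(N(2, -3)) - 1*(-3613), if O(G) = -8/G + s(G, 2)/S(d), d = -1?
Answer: 3617 + 4*√2 ≈ 3622.7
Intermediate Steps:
s(E, X) = 16
S(q) = 2*√2 (S(q) = √8 = 2*√2)
O(G) = -8/G + 4*√2 (O(G) = -8/G + 16/((2*√2)) = -8/G + 16*(√2/4) = -8/G + 4*√2)
O(N(2, -3)) - 1*(-3613) = (-8/(-2) + 4*√2) - 1*(-3613) = (-8*(-½) + 4*√2) + 3613 = (4 + 4*√2) + 3613 = 3617 + 4*√2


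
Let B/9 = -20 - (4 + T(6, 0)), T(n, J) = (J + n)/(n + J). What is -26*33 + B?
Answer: -1083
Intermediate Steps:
T(n, J) = 1 (T(n, J) = (J + n)/(J + n) = 1)
B = -225 (B = 9*(-20 - (4 + 1)) = 9*(-20 - 5) = 9*(-25) = -225)
-26*33 + B = -26*33 - 225 = -858 - 225 = -1083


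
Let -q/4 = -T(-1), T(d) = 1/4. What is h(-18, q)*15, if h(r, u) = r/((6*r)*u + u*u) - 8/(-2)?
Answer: 6690/107 ≈ 62.523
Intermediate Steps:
T(d) = ¼
q = 1 (q = -(-4)/4 = -4*(-¼) = 1)
h(r, u) = 4 + r/(u² + 6*r*u) (h(r, u) = r/(6*r*u + u²) - 8*(-½) = r/(u² + 6*r*u) + 4 = 4 + r/(u² + 6*r*u))
h(-18, q)*15 = ((-18 + 4*1² + 24*(-18)*1)/(1*(1 + 6*(-18))))*15 = (1*(-18 + 4*1 - 432)/(1 - 108))*15 = (1*(-18 + 4 - 432)/(-107))*15 = (1*(-1/107)*(-446))*15 = (446/107)*15 = 6690/107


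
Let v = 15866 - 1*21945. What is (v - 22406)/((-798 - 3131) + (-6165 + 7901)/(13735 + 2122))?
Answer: 451686645/62300417 ≈ 7.2501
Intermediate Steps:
v = -6079 (v = 15866 - 21945 = -6079)
(v - 22406)/((-798 - 3131) + (-6165 + 7901)/(13735 + 2122)) = (-6079 - 22406)/((-798 - 3131) + (-6165 + 7901)/(13735 + 2122)) = -28485/(-3929 + 1736/15857) = -28485/(-62300417/15857) = -28485*(-15857/62300417) = 451686645/62300417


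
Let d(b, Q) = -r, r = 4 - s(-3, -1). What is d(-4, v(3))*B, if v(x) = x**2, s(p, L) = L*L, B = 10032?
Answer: -30096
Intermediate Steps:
s(p, L) = L**2
r = 3 (r = 4 - 1*(-1)**2 = 4 - 1*1 = 4 - 1 = 3)
d(b, Q) = -3 (d(b, Q) = -1*3 = -3)
d(-4, v(3))*B = -3*10032 = -30096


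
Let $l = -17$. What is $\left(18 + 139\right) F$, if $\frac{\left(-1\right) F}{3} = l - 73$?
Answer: $42390$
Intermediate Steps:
$F = 270$ ($F = - 3 \left(-17 - 73\right) = \left(-3\right) \left(-90\right) = 270$)
$\left(18 + 139\right) F = \left(18 + 139\right) 270 = 157 \cdot 270 = 42390$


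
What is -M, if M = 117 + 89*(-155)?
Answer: 13678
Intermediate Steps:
M = -13678 (M = 117 - 13795 = -13678)
-M = -1*(-13678) = 13678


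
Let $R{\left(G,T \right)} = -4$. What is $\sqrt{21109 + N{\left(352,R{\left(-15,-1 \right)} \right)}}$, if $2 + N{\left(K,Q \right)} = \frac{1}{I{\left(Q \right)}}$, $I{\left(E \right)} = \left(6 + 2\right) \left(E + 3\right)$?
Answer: $\frac{\sqrt{337710}}{4} \approx 145.28$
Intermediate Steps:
$I{\left(E \right)} = 24 + 8 E$ ($I{\left(E \right)} = 8 \left(3 + E\right) = 24 + 8 E$)
$N{\left(K,Q \right)} = -2 + \frac{1}{24 + 8 Q}$
$\sqrt{21109 + N{\left(352,R{\left(-15,-1 \right)} \right)}} = \sqrt{21109 + \frac{-47 - -64}{8 \left(3 - 4\right)}} = \sqrt{21109 + \frac{-47 + 64}{8 \left(-1\right)}} = \sqrt{21109 + \frac{1}{8} \left(-1\right) 17} = \sqrt{21109 - \frac{17}{8}} = \sqrt{\frac{168855}{8}} = \frac{\sqrt{337710}}{4}$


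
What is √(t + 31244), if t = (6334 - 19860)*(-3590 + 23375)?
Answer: I*√267580666 ≈ 16358.0*I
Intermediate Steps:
t = -267611910 (t = -13526*19785 = -267611910)
√(t + 31244) = √(-267611910 + 31244) = √(-267580666) = I*√267580666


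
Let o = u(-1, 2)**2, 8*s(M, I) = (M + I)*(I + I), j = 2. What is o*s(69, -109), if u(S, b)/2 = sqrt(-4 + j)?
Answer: -8720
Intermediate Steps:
s(M, I) = I*(I + M)/4 (s(M, I) = ((M + I)*(I + I))/8 = ((I + M)*(2*I))/8 = (2*I*(I + M))/8 = I*(I + M)/4)
u(S, b) = 2*I*sqrt(2) (u(S, b) = 2*sqrt(-4 + 2) = 2*sqrt(-2) = 2*(I*sqrt(2)) = 2*I*sqrt(2))
o = -8 (o = (2*I*sqrt(2))**2 = -8)
o*s(69, -109) = -2*(-109)*(-109 + 69) = -2*(-109)*(-40) = -8*1090 = -8720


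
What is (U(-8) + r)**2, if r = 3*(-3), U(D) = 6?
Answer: 9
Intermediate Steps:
r = -9
(U(-8) + r)**2 = (6 - 9)**2 = (-3)**2 = 9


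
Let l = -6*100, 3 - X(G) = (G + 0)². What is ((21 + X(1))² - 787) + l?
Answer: -858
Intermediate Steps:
X(G) = 3 - G² (X(G) = 3 - (G + 0)² = 3 - G²)
l = -600
((21 + X(1))² - 787) + l = ((21 + (3 - 1*1²))² - 787) - 600 = ((21 + (3 - 1*1))² - 787) - 600 = ((21 + (3 - 1))² - 787) - 600 = ((21 + 2)² - 787) - 600 = (23² - 787) - 600 = (529 - 787) - 600 = -258 - 600 = -858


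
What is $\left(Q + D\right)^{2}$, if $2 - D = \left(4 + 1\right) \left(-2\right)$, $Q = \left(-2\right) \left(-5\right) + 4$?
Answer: $676$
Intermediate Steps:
$Q = 14$ ($Q = 10 + 4 = 14$)
$D = 12$ ($D = 2 - \left(4 + 1\right) \left(-2\right) = 2 - 5 \left(-2\right) = 2 - -10 = 2 + 10 = 12$)
$\left(Q + D\right)^{2} = \left(14 + 12\right)^{2} = 26^{2} = 676$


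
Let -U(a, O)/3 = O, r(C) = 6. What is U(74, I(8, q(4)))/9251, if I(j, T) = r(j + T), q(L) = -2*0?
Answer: -18/9251 ≈ -0.0019457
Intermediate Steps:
q(L) = 0
I(j, T) = 6
U(a, O) = -3*O
U(74, I(8, q(4)))/9251 = -3*6/9251 = -18*1/9251 = -18/9251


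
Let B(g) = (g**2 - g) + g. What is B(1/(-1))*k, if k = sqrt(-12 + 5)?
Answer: I*sqrt(7) ≈ 2.6458*I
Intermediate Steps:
B(g) = g**2
k = I*sqrt(7) (k = sqrt(-7) = I*sqrt(7) ≈ 2.6458*I)
B(1/(-1))*k = (1/(-1))**2*(I*sqrt(7)) = (-1)**2*(I*sqrt(7)) = 1*(I*sqrt(7)) = I*sqrt(7)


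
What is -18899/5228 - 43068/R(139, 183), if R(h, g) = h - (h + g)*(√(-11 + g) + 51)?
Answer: -335832209609/430965720516 - 9245264*√43/82434147 ≈ -1.5147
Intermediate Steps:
R(h, g) = h - (51 + √(-11 + g))*(g + h) (R(h, g) = h - (g + h)*(51 + √(-11 + g)) = h - (51 + √(-11 + g))*(g + h))
-18899/5228 - 43068/R(139, 183) = -18899/5228 - 43068/(-51*183 - 50*139 - 1*183*√(-11 + 183) - 1*139*√(-11 + 183)) = -18899*1/5228 - 43068/(-9333 - 6950 - 1*183*√172 - 1*139*√172) = -18899/5228 - 43068/(-9333 - 6950 - 1*183*2*√43 - 1*139*2*√43) = -18899/5228 - 43068/(-9333 - 6950 - 366*√43 - 278*√43) = -18899/5228 - 43068/(-16283 - 644*√43)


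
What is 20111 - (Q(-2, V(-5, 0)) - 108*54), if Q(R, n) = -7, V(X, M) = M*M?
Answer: 25950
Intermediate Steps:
V(X, M) = M²
20111 - (Q(-2, V(-5, 0)) - 108*54) = 20111 - (-7 - 108*54) = 20111 - (-7 - 5832) = 20111 - 1*(-5839) = 20111 + 5839 = 25950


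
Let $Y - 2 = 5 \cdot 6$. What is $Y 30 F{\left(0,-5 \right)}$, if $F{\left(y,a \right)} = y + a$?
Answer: $-4800$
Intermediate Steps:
$Y = 32$ ($Y = 2 + 5 \cdot 6 = 2 + 30 = 32$)
$F{\left(y,a \right)} = a + y$
$Y 30 F{\left(0,-5 \right)} = 32 \cdot 30 \left(-5 + 0\right) = 960 \left(-5\right) = -4800$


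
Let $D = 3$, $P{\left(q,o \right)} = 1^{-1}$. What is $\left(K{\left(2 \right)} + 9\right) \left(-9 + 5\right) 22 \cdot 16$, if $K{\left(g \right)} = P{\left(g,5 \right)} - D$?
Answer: $-9856$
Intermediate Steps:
$P{\left(q,o \right)} = 1$
$K{\left(g \right)} = -2$ ($K{\left(g \right)} = 1 - 3 = -2$)
$\left(K{\left(2 \right)} + 9\right) \left(-9 + 5\right) 22 \cdot 16 = \left(-2 + 9\right) \left(-9 + 5\right) 22 \cdot 16 = 7 \left(-4\right) 22 \cdot 16 = \left(-28\right) 22 \cdot 16 = \left(-616\right) 16 = -9856$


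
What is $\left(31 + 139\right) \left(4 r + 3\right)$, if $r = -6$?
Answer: $-3570$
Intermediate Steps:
$\left(31 + 139\right) \left(4 r + 3\right) = \left(31 + 139\right) \left(4 \left(-6\right) + 3\right) = 170 \left(-24 + 3\right) = 170 \left(-21\right) = -3570$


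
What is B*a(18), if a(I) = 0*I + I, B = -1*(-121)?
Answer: 2178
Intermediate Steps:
B = 121
a(I) = I (a(I) = 0 + I = I)
B*a(18) = 121*18 = 2178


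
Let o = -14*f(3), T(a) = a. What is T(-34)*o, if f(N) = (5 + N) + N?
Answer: 5236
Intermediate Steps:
f(N) = 5 + 2*N
o = -154 (o = -14*(5 + 2*3) = -14*(5 + 6) = -14*11 = -154)
T(-34)*o = -34*(-154) = 5236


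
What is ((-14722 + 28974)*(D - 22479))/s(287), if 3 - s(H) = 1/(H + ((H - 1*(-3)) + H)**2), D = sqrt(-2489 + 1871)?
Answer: -106752645836928/999647 + 4748994432*I*sqrt(618)/999647 ≈ -1.0679e+8 + 1.181e+5*I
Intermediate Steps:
D = I*sqrt(618) (D = sqrt(-618) = I*sqrt(618) ≈ 24.86*I)
s(H) = 3 - 1/(H + (3 + 2*H)**2) (s(H) = 3 - 1/(H + ((H - 1*(-3)) + H)**2) = 3 - 1/(H + ((H + 3) + H)**2) = 3 - 1/(H + ((3 + H) + H)**2) = 3 - 1/(H + (3 + 2*H)**2))
((-14722 + 28974)*(D - 22479))/s(287) = ((-14722 + 28974)*(I*sqrt(618) - 22479))/(((26 + 12*287**2 + 39*287)/(9 + 4*287**2 + 13*287))) = (14252*(-22479 + I*sqrt(618)))/(((26 + 12*82369 + 11193)/(9 + 4*82369 + 3731))) = (-320370708 + 14252*I*sqrt(618))/(((26 + 988428 + 11193)/(9 + 329476 + 3731))) = (-320370708 + 14252*I*sqrt(618))/((999647/333216)) = (-320370708 + 14252*I*sqrt(618))/(((1/333216)*999647)) = (-320370708 + 14252*I*sqrt(618))/(999647/333216) = (-320370708 + 14252*I*sqrt(618))*(333216/999647) = -106752645836928/999647 + 4748994432*I*sqrt(618)/999647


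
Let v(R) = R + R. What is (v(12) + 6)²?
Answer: 900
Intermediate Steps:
v(R) = 2*R
(v(12) + 6)² = (2*12 + 6)² = (24 + 6)² = 30² = 900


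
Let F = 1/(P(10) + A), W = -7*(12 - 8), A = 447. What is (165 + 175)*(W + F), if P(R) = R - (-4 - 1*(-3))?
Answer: -2179910/229 ≈ -9519.3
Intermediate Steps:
W = -28 (W = -7*4 = -28)
P(R) = 1 + R (P(R) = R - (-4 + 3) = R - 1*(-1) = R + 1 = 1 + R)
F = 1/458 (F = 1/((1 + 10) + 447) = 1/(11 + 447) = 1/458 ≈ 0.0021834)
(165 + 175)*(W + F) = (165 + 175)*(-28 + 1/458) = 340*(-12823/458) = -2179910/229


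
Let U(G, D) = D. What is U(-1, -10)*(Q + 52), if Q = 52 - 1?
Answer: -1030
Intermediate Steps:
Q = 51
U(-1, -10)*(Q + 52) = -10*(51 + 52) = -10*103 = -1030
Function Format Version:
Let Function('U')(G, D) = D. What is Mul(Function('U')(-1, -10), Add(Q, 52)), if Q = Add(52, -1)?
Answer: -1030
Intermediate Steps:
Q = 51
Mul(Function('U')(-1, -10), Add(Q, 52)) = Mul(-10, Add(51, 52)) = Mul(-10, 103) = -1030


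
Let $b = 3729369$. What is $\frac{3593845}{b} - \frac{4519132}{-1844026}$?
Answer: $\frac{11740327203839}{3438526699797} \approx 3.4143$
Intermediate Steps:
$\frac{3593845}{b} - \frac{4519132}{-1844026} = \frac{3593845}{3729369} - \frac{4519132}{-1844026} = 3593845 \cdot \frac{1}{3729369} - - \frac{2259566}{922013} = \frac{3593845}{3729369} + \frac{2259566}{922013} = \frac{11740327203839}{3438526699797}$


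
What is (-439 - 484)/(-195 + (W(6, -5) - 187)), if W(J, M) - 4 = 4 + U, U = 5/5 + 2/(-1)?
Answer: 923/375 ≈ 2.4613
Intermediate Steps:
U = -1 (U = 5*(⅕) + 2*(-1) = 1 - 2 = -1)
W(J, M) = 7 (W(J, M) = 4 + (4 - 1) = 4 + 3 = 7)
(-439 - 484)/(-195 + (W(6, -5) - 187)) = (-439 - 484)/(-195 + (7 - 187)) = -923/(-195 - 180) = -923/(-375) = -923*(-1/375) = 923/375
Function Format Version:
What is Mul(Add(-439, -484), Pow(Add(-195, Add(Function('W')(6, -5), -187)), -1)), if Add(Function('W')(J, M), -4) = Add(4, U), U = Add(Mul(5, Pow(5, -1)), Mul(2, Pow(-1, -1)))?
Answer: Rational(923, 375) ≈ 2.4613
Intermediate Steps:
U = -1 (U = Add(Mul(5, Rational(1, 5)), Mul(2, -1)) = Add(1, -2) = -1)
Function('W')(J, M) = 7 (Function('W')(J, M) = Add(4, Add(4, -1)) = Add(4, 3) = 7)
Mul(Add(-439, -484), Pow(Add(-195, Add(Function('W')(6, -5), -187)), -1)) = Mul(Add(-439, -484), Pow(Add(-195, Add(7, -187)), -1)) = Mul(-923, Pow(Add(-195, -180), -1)) = Mul(-923, Pow(-375, -1)) = Mul(-923, Rational(-1, 375)) = Rational(923, 375)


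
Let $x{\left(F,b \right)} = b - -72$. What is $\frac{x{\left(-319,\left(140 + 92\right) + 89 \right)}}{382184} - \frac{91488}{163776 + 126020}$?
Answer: $- \frac{8712839991}{27688848616} \approx -0.31467$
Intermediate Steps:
$x{\left(F,b \right)} = 72 + b$ ($x{\left(F,b \right)} = b + 72 = 72 + b$)
$\frac{x{\left(-319,\left(140 + 92\right) + 89 \right)}}{382184} - \frac{91488}{163776 + 126020} = \frac{72 + \left(\left(140 + 92\right) + 89\right)}{382184} - \frac{91488}{163776 + 126020} = \left(72 + \left(232 + 89\right)\right) \frac{1}{382184} - \frac{91488}{289796} = \left(72 + 321\right) \frac{1}{382184} - \frac{22872}{72449} = 393 \cdot \frac{1}{382184} - \frac{22872}{72449} = \frac{393}{382184} - \frac{22872}{72449} = - \frac{8712839991}{27688848616}$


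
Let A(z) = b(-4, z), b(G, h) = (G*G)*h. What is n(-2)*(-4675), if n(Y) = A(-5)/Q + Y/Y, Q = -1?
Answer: -378675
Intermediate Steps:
b(G, h) = h*G**2 (b(G, h) = G**2*h = h*G**2)
A(z) = 16*z (A(z) = z*(-4)**2 = z*16 = 16*z)
n(Y) = 81 (n(Y) = (16*(-5))/(-1) + Y/Y = -80*(-1) + 1 = 80 + 1 = 81)
n(-2)*(-4675) = 81*(-4675) = -378675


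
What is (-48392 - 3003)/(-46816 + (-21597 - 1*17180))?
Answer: 51395/85593 ≈ 0.60046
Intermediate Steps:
(-48392 - 3003)/(-46816 + (-21597 - 1*17180)) = -51395/(-46816 + (-21597 - 17180)) = -51395/(-46816 - 38777) = -51395/(-85593) = -51395*(-1/85593) = 51395/85593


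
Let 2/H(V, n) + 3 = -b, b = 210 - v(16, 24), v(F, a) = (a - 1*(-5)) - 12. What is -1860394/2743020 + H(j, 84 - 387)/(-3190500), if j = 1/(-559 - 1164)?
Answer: -7327885221/10804451000 ≈ -0.67823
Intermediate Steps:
j = -1/1723 (j = 1/(-1723) = -1/1723 ≈ -0.00058038)
v(F, a) = -7 + a (v(F, a) = (a + 5) - 12 = (5 + a) - 12 = -7 + a)
b = 193 (b = 210 - (-7 + 24) = 210 - 1*17 = 210 - 17 = 193)
H(V, n) = -1/98 (H(V, n) = 2/(-3 - 1*193) = 2/(-3 - 193) = 2/(-196) = 2*(-1/196) = -1/98)
-1860394/2743020 + H(j, 84 - 387)/(-3190500) = -1860394/2743020 - 1/98/(-3190500) = -1860394*1/2743020 - 1/98*(-1/3190500) = -930197/1371510 + 1/312669000 = -7327885221/10804451000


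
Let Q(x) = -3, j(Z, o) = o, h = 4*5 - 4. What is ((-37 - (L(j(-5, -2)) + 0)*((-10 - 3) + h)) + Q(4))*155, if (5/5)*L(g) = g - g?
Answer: -6200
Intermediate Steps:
h = 16 (h = 20 - 4 = 16)
L(g) = 0 (L(g) = g - g = 0)
((-37 - (L(j(-5, -2)) + 0)*((-10 - 3) + h)) + Q(4))*155 = ((-37 - (0 + 0)*((-10 - 3) + 16)) - 3)*155 = ((-37 - 0*(-13 + 16)) - 3)*155 = ((-37 - 0*3) - 3)*155 = ((-37 - 1*0) - 3)*155 = ((-37 + 0) - 3)*155 = (-37 - 3)*155 = -40*155 = -6200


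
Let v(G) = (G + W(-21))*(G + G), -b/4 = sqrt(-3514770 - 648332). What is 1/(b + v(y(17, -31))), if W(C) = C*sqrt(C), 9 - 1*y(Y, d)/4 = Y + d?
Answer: I/(4*(sqrt(4163102) + 966*sqrt(21) + 4232*I)) ≈ 1.7712e-5 + 2.7067e-5*I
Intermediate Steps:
y(Y, d) = 36 - 4*Y - 4*d (y(Y, d) = 36 - 4*(Y + d) = 36 + (-4*Y - 4*d) = 36 - 4*Y - 4*d)
W(C) = C**(3/2)
b = -4*I*sqrt(4163102) (b = -4*sqrt(-3514770 - 648332) = -4*I*sqrt(4163102) ≈ -8161.5*I)
v(G) = 2*G*(G - 21*I*sqrt(21)) (v(G) = (G + (-21)**(3/2))*(G + G) = (G - 21*I*sqrt(21))*(2*G) = 2*G*(G - 21*I*sqrt(21)))
1/(b + v(y(17, -31))) = 1/(-4*I*sqrt(4163102) + 2*(36 - 4*17 - 4*(-31))*((36 - 4*17 - 4*(-31)) - 21*I*sqrt(21))) = 1/(-4*I*sqrt(4163102) + 2*(36 - 68 + 124)*((36 - 68 + 124) - 21*I*sqrt(21))) = 1/(-4*I*sqrt(4163102) + 2*92*(92 - 21*I*sqrt(21))) = 1/(-4*I*sqrt(4163102) + (16928 - 3864*I*sqrt(21))) = 1/(16928 - 3864*I*sqrt(21) - 4*I*sqrt(4163102))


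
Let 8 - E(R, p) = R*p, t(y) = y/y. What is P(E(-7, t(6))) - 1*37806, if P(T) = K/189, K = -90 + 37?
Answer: -7145387/189 ≈ -37806.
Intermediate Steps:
K = -53
t(y) = 1
E(R, p) = 8 - R*p
P(T) = -53/189
P(E(-7, t(6))) - 1*37806 = -53/189 - 1*37806 = -53/189 - 37806 = -7145387/189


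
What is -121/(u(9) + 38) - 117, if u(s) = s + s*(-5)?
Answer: -355/2 ≈ -177.50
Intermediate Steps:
u(s) = -4*s (u(s) = s - 5*s = -4*s)
-121/(u(9) + 38) - 117 = -121/(-4*9 + 38) - 117 = -121/(-36 + 38) - 117 = -121/2 - 117 = -355/2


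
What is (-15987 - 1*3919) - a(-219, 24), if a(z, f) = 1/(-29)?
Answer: -577273/29 ≈ -19906.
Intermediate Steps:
a(z, f) = -1/29
(-15987 - 1*3919) - a(-219, 24) = (-15987 - 1*3919) - 1*(-1/29) = (-15987 - 3919) + 1/29 = -19906 + 1/29 = -577273/29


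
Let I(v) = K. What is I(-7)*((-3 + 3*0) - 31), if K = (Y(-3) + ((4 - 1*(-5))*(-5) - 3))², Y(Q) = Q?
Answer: -88434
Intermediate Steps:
K = 2601 (K = (-3 + ((4 - 1*(-5))*(-5) - 3))² = (-3 + ((4 + 5)*(-5) - 3))² = (-3 + (9*(-5) - 3))² = (-3 + (-45 - 3))² = (-3 - 48)² = (-51)² = 2601)
I(v) = 2601
I(-7)*((-3 + 3*0) - 31) = 2601*((-3 + 3*0) - 31) = 2601*((-3 + 0) - 31) = 2601*(-3 - 31) = 2601*(-34) = -88434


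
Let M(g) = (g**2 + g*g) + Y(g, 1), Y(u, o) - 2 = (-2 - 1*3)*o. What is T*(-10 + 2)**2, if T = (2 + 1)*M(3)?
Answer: 2880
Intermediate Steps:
Y(u, o) = 2 - 5*o (Y(u, o) = 2 + (-2 - 1*3)*o = 2 + (-2 - 3)*o = 2 - 5*o)
M(g) = -3 + 2*g**2 (M(g) = (g**2 + g*g) + (2 - 5*1) = (g**2 + g**2) + (2 - 5) = 2*g**2 - 3 = -3 + 2*g**2)
T = 45 (T = (2 + 1)*(-3 + 2*3**2) = 3*(-3 + 2*9) = 3*(-3 + 18) = 3*15 = 45)
T*(-10 + 2)**2 = 45*(-10 + 2)**2 = 45*(-8)**2 = 45*64 = 2880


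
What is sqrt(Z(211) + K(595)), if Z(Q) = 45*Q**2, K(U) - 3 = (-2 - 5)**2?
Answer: sqrt(2003497) ≈ 1415.4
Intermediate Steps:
K(U) = 52 (K(U) = 3 + (-2 - 5)**2 = 3 + (-7)**2 = 3 + 49 = 52)
sqrt(Z(211) + K(595)) = sqrt(45*211**2 + 52) = sqrt(45*44521 + 52) = sqrt(2003445 + 52) = sqrt(2003497)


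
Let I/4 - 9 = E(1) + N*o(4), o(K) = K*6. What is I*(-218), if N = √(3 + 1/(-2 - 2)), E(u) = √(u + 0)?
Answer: -8720 - 10464*√11 ≈ -43425.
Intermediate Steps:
o(K) = 6*K
E(u) = √u
N = √11/2 (N = √(3 + 1/(-4)) = √(3 - ¼) = √(11/4) = √11/2 ≈ 1.6583)
I = 40 + 48*√11 (I = 36 + 4*(√1 + (√11/2)*(6*4)) = 36 + 4*(1 + (√11/2)*24) = 36 + 4*(1 + 12*√11) = 36 + (4 + 48*√11) = 40 + 48*√11 ≈ 199.20)
I*(-218) = (40 + 48*√11)*(-218) = -8720 - 10464*√11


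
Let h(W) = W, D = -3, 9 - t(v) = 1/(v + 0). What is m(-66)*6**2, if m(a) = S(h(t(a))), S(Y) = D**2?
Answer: 324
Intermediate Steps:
t(v) = 9 - 1/v (t(v) = 9 - 1/(v + 0) = 9 - 1/v)
S(Y) = 9 (S(Y) = (-3)**2 = 9)
m(a) = 9
m(-66)*6**2 = 9*6**2 = 9*36 = 324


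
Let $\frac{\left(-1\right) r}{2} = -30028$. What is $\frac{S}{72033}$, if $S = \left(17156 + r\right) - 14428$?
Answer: $\frac{20928}{24011} \approx 0.8716$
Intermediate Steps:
$r = 60056$ ($r = \left(-2\right) \left(-30028\right) = 60056$)
$S = 62784$ ($S = \left(17156 + 60056\right) - 14428 = 77212 - 14428 = 62784$)
$\frac{S}{72033} = \frac{62784}{72033} = 62784 \cdot \frac{1}{72033} = \frac{20928}{24011}$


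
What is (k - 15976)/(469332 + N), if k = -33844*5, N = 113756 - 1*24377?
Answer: -61732/186237 ≈ -0.33147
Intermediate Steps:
N = 89379 (N = 113756 - 24377 = 89379)
k = -169220
(k - 15976)/(469332 + N) = (-169220 - 15976)/(469332 + 89379) = -185196/558711 = -185196*1/558711 = -61732/186237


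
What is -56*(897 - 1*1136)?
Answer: 13384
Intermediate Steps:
-56*(897 - 1*1136) = -56*(897 - 1136) = -56*(-239) = 13384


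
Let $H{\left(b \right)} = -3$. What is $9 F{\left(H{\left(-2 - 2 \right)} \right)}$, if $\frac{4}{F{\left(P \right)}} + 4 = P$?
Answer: $- \frac{36}{7} \approx -5.1429$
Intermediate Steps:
$F{\left(P \right)} = \frac{4}{-4 + P}$
$9 F{\left(H{\left(-2 - 2 \right)} \right)} = 9 \frac{4}{-4 - 3} = 9 \frac{4}{-7} = 9 \cdot 4 \left(- \frac{1}{7}\right) = 9 \left(- \frac{4}{7}\right) = - \frac{36}{7}$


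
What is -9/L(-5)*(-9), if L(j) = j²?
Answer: 81/25 ≈ 3.2400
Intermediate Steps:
-9/L(-5)*(-9) = -9/((-5)²)*(-9) = -9/25*(-9) = 81/25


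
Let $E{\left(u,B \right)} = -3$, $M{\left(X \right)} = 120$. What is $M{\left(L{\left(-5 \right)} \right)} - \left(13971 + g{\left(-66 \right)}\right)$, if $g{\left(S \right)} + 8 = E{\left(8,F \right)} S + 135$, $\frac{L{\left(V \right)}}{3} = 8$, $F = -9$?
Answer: $-14176$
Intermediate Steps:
$L{\left(V \right)} = 24$ ($L{\left(V \right)} = 3 \cdot 8 = 24$)
$g{\left(S \right)} = 127 - 3 S$ ($g{\left(S \right)} = -8 - \left(-135 + 3 S\right) = 127 - 3 S$)
$M{\left(L{\left(-5 \right)} \right)} - \left(13971 + g{\left(-66 \right)}\right) = 120 - \left(14098 + 198\right) = 120 - 14296 = -14176$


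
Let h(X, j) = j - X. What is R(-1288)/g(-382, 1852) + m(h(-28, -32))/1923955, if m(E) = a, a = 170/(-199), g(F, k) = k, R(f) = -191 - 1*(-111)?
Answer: -1531483922/35453488367 ≈ -0.043197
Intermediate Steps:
R(f) = -80 (R(f) = -191 + 111 = -80)
a = -170/199 (a = 170*(-1/199) = -170/199 ≈ -0.85427)
m(E) = -170/199
R(-1288)/g(-382, 1852) + m(h(-28, -32))/1923955 = -80/1852 - 170/199/1923955 = -80*1/1852 - 170/199*1/1923955 = -20/463 - 34/76573409 = -1531483922/35453488367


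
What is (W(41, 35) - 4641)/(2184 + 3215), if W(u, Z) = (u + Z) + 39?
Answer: -4526/5399 ≈ -0.83830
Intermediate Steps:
W(u, Z) = 39 + Z + u (W(u, Z) = (Z + u) + 39 = 39 + Z + u)
(W(41, 35) - 4641)/(2184 + 3215) = ((39 + 35 + 41) - 4641)/(2184 + 3215) = (115 - 4641)/5399 = -4526*1/5399 = -4526/5399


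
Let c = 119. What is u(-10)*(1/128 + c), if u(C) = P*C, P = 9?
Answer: -685485/64 ≈ -10711.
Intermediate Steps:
u(C) = 9*C
u(-10)*(1/128 + c) = (9*(-10))*(1/128 + 119) = -90*(1/128 + 119) = -90*15233/128 = -685485/64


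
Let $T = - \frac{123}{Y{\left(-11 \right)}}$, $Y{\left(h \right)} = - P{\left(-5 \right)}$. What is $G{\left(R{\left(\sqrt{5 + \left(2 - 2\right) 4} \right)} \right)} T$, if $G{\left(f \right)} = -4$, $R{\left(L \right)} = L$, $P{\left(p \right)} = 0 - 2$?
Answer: $246$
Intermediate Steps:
$P{\left(p \right)} = -2$ ($P{\left(p \right)} = 0 - 2 = -2$)
$Y{\left(h \right)} = 2$ ($Y{\left(h \right)} = \left(-1\right) \left(-2\right) = 2$)
$T = - \frac{123}{2} \approx -61.5$
$G{\left(R{\left(\sqrt{5 + \left(2 - 2\right) 4} \right)} \right)} T = \left(-4\right) \left(- \frac{123}{2}\right) = 246$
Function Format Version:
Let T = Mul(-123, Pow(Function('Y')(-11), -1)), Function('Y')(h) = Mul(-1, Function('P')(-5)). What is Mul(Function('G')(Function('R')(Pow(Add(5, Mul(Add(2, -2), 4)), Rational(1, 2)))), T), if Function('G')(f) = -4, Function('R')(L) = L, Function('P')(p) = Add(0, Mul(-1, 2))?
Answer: 246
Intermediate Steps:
Function('P')(p) = -2 (Function('P')(p) = Add(0, -2) = -2)
Function('Y')(h) = 2 (Function('Y')(h) = Mul(-1, -2) = 2)
T = Rational(-123, 2) (T = Mul(-123, Pow(2, -1)) = Mul(-123, Rational(1, 2)) = Rational(-123, 2) ≈ -61.500)
Mul(Function('G')(Function('R')(Pow(Add(5, Mul(Add(2, -2), 4)), Rational(1, 2)))), T) = Mul(-4, Rational(-123, 2)) = 246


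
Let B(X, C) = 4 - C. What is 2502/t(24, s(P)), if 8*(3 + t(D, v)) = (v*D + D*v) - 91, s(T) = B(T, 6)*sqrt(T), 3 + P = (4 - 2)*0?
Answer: -2301840/40873 + 1921536*I*sqrt(3)/40873 ≈ -56.317 + 81.428*I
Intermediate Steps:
P = -3 (P = -3 + (4 - 2)*0 = -3 + 2*0 = -3 + 0 = -3)
s(T) = -2*sqrt(T) (s(T) = (4 - 1*6)*sqrt(T) = (4 - 6)*sqrt(T) = -2*sqrt(T))
t(D, v) = -115/8 + D*v/4 (t(D, v) = -3 + ((v*D + D*v) - 91)/8 = -3 + ((D*v + D*v) - 91)/8 = -3 + (2*D*v - 91)/8 = -3 + (-91 + 2*D*v)/8 = -3 + (-91/8 + D*v/4) = -115/8 + D*v/4)
2502/t(24, s(P)) = 2502/(-115/8 + (1/4)*24*(-2*I*sqrt(3))) = 2502/(-115/8 - 12*I*sqrt(3))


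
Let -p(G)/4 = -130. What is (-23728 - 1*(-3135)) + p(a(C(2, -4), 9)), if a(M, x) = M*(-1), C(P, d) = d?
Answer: -20073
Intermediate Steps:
a(M, x) = -M
p(G) = 520 (p(G) = -4*(-130) = 520)
(-23728 - 1*(-3135)) + p(a(C(2, -4), 9)) = (-23728 - 1*(-3135)) + 520 = (-23728 + 3135) + 520 = -20593 + 520 = -20073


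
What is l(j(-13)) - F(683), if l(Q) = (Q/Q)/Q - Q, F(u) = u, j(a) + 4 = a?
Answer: -11323/17 ≈ -666.06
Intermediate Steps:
j(a) = -4 + a
l(Q) = 1/Q - Q
l(j(-13)) - F(683) = (1/(-4 - 13) - (-4 - 13)) - 1*683 = (1/(-17) - 1*(-17)) - 683 = (-1/17 + 17) - 683 = 288/17 - 683 = -11323/17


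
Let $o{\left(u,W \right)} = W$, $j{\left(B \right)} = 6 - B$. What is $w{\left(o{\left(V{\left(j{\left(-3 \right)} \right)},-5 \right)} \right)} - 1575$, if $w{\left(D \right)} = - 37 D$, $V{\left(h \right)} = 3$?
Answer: $-1390$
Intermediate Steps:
$w{\left(o{\left(V{\left(j{\left(-3 \right)} \right)},-5 \right)} \right)} - 1575 = \left(-37\right) \left(-5\right) - 1575 = 185 - 1575 = -1390$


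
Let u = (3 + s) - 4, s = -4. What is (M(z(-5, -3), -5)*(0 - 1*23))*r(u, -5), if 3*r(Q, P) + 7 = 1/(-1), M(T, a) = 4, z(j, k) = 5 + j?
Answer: 736/3 ≈ 245.33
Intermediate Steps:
u = -5 (u = (3 - 4) - 4 = -1 - 4 = -5)
r(Q, P) = -8/3 (r(Q, P) = -7/3 + (⅓)/(-1) = -7/3 + (⅓)*(-1) = -7/3 - ⅓ = -8/3)
(M(z(-5, -3), -5)*(0 - 1*23))*r(u, -5) = (4*(0 - 1*23))*(-8/3) = (4*(0 - 23))*(-8/3) = (4*(-23))*(-8/3) = -92*(-8/3) = 736/3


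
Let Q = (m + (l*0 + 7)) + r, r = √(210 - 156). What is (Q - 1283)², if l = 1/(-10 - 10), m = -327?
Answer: 2569663 - 9618*√6 ≈ 2.5461e+6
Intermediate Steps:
l = -1/20 (l = 1/(-20) = -1/20 ≈ -0.050000)
r = 3*√6 (r = √54 = 3*√6 ≈ 7.3485)
Q = -320 + 3*√6 (Q = (-327 + (-1/20*0 + 7)) + 3*√6 = (-327 + (0 + 7)) + 3*√6 = (-327 + 7) + 3*√6 = -320 + 3*√6 ≈ -312.65)
(Q - 1283)² = ((-320 + 3*√6) - 1283)² = (-1603 + 3*√6)²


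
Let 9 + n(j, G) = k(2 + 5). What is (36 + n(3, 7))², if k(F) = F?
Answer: 1156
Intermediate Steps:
n(j, G) = -2 (n(j, G) = -9 + (2 + 5) = -9 + 7 = -2)
(36 + n(3, 7))² = (36 - 2)² = 34² = 1156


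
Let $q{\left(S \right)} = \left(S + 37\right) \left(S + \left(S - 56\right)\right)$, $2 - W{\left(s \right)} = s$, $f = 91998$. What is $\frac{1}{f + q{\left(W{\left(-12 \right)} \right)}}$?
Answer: $\frac{1}{90570} \approx 1.1041 \cdot 10^{-5}$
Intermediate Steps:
$W{\left(s \right)} = 2 - s$
$q{\left(S \right)} = \left(-56 + 2 S\right) \left(37 + S\right)$ ($q{\left(S \right)} = \left(37 + S\right) \left(S + \left(S - 56\right)\right) = \left(37 + S\right) \left(S + \left(-56 + S\right)\right) = \left(37 + S\right) \left(-56 + 2 S\right) = \left(-56 + 2 S\right) \left(37 + S\right)$)
$\frac{1}{f + q{\left(W{\left(-12 \right)} \right)}} = \frac{1}{91998 + \left(-2072 + 2 \left(2 - -12\right)^{2} + 18 \left(2 - -12\right)\right)} = \frac{1}{91998 + \left(-2072 + 2 \left(2 + 12\right)^{2} + 18 \left(2 + 12\right)\right)} = \frac{1}{91998 + \left(-2072 + 2 \cdot 14^{2} + 18 \cdot 14\right)} = \frac{1}{91998 + \left(-2072 + 2 \cdot 196 + 252\right)} = \frac{1}{91998 + \left(-2072 + 392 + 252\right)} = \frac{1}{91998 - 1428} = \frac{1}{90570}$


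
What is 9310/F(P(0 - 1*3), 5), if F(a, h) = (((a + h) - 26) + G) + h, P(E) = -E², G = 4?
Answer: -1330/3 ≈ -443.33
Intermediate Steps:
F(a, h) = -22 + a + 2*h (F(a, h) = (((a + h) - 26) + 4) + h = ((-26 + a + h) + 4) + h = (-22 + a + h) + h = -22 + a + 2*h)
9310/F(P(0 - 1*3), 5) = 9310/(-22 - (0 - 1*3)² + 2*5) = 9310/(-22 - (0 - 3)² + 10) = 9310/(-22 - 1*(-3)² + 10) = 9310/(-22 - 1*9 + 10) = 9310/(-22 - 9 + 10) = 9310/(-21) = 9310*(-1/21) = -1330/3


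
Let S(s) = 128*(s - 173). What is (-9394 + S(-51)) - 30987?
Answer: -69053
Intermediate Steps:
S(s) = -22144 + 128*s (S(s) = 128*(-173 + s) = -22144 + 128*s)
(-9394 + S(-51)) - 30987 = (-9394 + (-22144 + 128*(-51))) - 30987 = (-9394 + (-22144 - 6528)) - 30987 = (-9394 - 28672) - 30987 = -38066 - 30987 = -69053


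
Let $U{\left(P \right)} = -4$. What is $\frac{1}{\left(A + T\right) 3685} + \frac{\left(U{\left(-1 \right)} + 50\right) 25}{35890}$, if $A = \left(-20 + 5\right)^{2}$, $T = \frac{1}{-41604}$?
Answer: $\frac{3967064290481}{123802242093035} \approx 0.032044$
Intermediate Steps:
$T = - \frac{1}{41604} \approx -2.4036 \cdot 10^{-5}$
$A = 225$ ($A = \left(-15\right)^{2} = 225$)
$\frac{1}{\left(A + T\right) 3685} + \frac{\left(U{\left(-1 \right)} + 50\right) 25}{35890} = \frac{1}{\left(225 - \frac{1}{41604}\right) 3685} + \frac{\left(-4 + 50\right) 25}{35890} = \frac{1}{\frac{9360899}{41604}} \cdot \frac{1}{3685} + 46 \cdot 25 \cdot \frac{1}{35890} = \frac{41604}{9360899} \cdot \frac{1}{3685} + 1150 \cdot \frac{1}{35890} = \frac{41604}{34494912815} + \frac{115}{3589} = \frac{3967064290481}{123802242093035}$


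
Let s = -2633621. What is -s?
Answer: 2633621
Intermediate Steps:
-s = -1*(-2633621) = 2633621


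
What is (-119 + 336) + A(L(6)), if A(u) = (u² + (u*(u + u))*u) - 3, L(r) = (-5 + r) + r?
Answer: 949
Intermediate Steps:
L(r) = -5 + 2*r
A(u) = -3 + u² + 2*u³ (A(u) = (u² + (u*(2*u))*u) - 3 = (u² + (2*u²)*u) - 3 = (u² + 2*u³) - 3 = -3 + u² + 2*u³)
(-119 + 336) + A(L(6)) = (-119 + 336) + (-3 + (-5 + 2*6)² + 2*(-5 + 2*6)³) = 217 + (-3 + (-5 + 12)² + 2*(-5 + 12)³) = 217 + (-3 + 7² + 2*7³) = 217 + (-3 + 49 + 2*343) = 217 + (-3 + 49 + 686) = 217 + 732 = 949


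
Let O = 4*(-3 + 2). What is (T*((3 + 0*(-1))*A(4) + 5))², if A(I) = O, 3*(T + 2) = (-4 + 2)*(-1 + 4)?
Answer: 784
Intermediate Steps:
O = -4 (O = 4*(-1) = -4)
T = -4 (T = -2 + ((-4 + 2)*(-1 + 4))/3 = -2 + (-2*3)/3 = -2 + (⅓)*(-6) = -2 - 2 = -4)
A(I) = -4
(T*((3 + 0*(-1))*A(4) + 5))² = (-4*((3 + 0*(-1))*(-4) + 5))² = (-4*((3 + 0)*(-4) + 5))² = (-4*(3*(-4) + 5))² = (-4*(-12 + 5))² = (-4*(-7))² = 28² = 784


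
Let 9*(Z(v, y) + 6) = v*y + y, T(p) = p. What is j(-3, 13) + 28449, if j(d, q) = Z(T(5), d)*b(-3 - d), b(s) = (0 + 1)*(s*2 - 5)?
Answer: 28489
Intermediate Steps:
Z(v, y) = -6 + y/9 + v*y/9 (Z(v, y) = -6 + (v*y + y)/9 = -6 + (y + v*y)/9 = -6 + (y/9 + v*y/9) = -6 + y/9 + v*y/9)
b(s) = -5 + 2*s (b(s) = 1*(2*s - 5) = 1*(-5 + 2*s) = -5 + 2*s)
j(d, q) = (-11 - 2*d)*(-6 + 2*d/3) (j(d, q) = (-6 + d/9 + (⅑)*5*d)*(-5 + 2*(-3 - d)) = (-6 + d/9 + 5*d/9)*(-5 + (-6 - 2*d)) = (-6 + 2*d/3)*(-11 - 2*d) = (-11 - 2*d)*(-6 + 2*d/3))
j(-3, 13) + 28449 = (66 - 4/3*(-3)² + (14/3)*(-3)) + 28449 = (66 - 4/3*9 - 14) + 28449 = (66 - 12 - 14) + 28449 = 40 + 28449 = 28489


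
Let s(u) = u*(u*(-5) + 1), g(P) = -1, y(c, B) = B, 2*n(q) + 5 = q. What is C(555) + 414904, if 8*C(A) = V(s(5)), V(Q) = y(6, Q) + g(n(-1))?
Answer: 3319111/8 ≈ 4.1489e+5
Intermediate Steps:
n(q) = -5/2 + q/2
s(u) = u*(1 - 5*u) (s(u) = u*(-5*u + 1) = u*(1 - 5*u))
V(Q) = -1 + Q (V(Q) = Q - 1 = -1 + Q)
C(A) = -121/8 (C(A) = (-1 + 5*(1 - 5*5))/8 = (-1 + 5*(1 - 25))/8 = (-1 + 5*(-24))/8 = (-1 - 120)/8 = (1/8)*(-121) = -121/8)
C(555) + 414904 = -121/8 + 414904 = 3319111/8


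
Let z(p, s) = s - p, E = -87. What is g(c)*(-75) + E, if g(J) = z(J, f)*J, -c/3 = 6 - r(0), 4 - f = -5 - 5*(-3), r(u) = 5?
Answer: -762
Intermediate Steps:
f = -6 (f = 4 - (-5 - 5*(-3)) = 4 - (-5 + 15) = 4 - 1*10 = 4 - 10 = -6)
c = -3 (c = -3*(6 - 1*5) = -3*(6 - 5) = -3*1 = -3)
g(J) = J*(-6 - J) (g(J) = (-6 - J)*J = J*(-6 - J))
g(c)*(-75) + E = -1*(-3)*(6 - 3)*(-75) - 87 = -1*(-3)*3*(-75) - 87 = 9*(-75) - 87 = -675 - 87 = -762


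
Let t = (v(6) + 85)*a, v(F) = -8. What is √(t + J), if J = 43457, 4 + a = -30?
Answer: √40839 ≈ 202.09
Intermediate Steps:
a = -34 (a = -4 - 30 = -34)
t = -2618 (t = (-8 + 85)*(-34) = 77*(-34) = -2618)
√(t + J) = √(-2618 + 43457) = √40839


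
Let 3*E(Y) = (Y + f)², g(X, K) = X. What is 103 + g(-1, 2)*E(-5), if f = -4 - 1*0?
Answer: 76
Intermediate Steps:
f = -4 (f = -4 + 0 = -4)
E(Y) = (-4 + Y)²/3 (E(Y) = (Y - 4)²/3 = (-4 + Y)²/3)
103 + g(-1, 2)*E(-5) = 103 - (-4 - 5)²/3 = 103 - (-9)²/3 = 103 - 81/3 = 103 - 1*27 = 103 - 27 = 76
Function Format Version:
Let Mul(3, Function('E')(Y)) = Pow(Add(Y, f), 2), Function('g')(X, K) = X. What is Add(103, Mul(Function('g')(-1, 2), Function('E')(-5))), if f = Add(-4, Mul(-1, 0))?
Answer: 76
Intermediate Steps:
f = -4 (f = Add(-4, 0) = -4)
Function('E')(Y) = Mul(Rational(1, 3), Pow(Add(-4, Y), 2)) (Function('E')(Y) = Mul(Rational(1, 3), Pow(Add(Y, -4), 2)) = Mul(Rational(1, 3), Pow(Add(-4, Y), 2)))
Add(103, Mul(Function('g')(-1, 2), Function('E')(-5))) = Add(103, Mul(-1, Mul(Rational(1, 3), Pow(Add(-4, -5), 2)))) = Add(103, Mul(-1, Mul(Rational(1, 3), Pow(-9, 2)))) = Add(103, Mul(-1, Mul(Rational(1, 3), 81))) = Add(103, Mul(-1, 27)) = Add(103, -27) = 76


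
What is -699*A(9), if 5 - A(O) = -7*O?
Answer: -47532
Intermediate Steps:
A(O) = 5 + 7*O (A(O) = 5 - (-7)*O = 5 + 7*O)
-699*A(9) = -699*(5 + 7*9) = -699*(5 + 63) = -699*68 = -47532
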